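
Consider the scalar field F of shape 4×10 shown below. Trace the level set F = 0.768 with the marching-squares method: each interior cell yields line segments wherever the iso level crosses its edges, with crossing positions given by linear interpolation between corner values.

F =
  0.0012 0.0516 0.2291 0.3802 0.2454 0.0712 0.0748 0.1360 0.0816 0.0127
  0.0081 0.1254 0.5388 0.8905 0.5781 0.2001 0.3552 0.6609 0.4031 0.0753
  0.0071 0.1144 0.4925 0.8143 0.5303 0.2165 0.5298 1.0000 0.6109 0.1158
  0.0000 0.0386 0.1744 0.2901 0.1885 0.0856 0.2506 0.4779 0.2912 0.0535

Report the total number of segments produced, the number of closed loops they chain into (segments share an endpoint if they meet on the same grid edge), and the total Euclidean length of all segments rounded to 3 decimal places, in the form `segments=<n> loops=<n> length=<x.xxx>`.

cell (0,2): code 0100 → (0.760,3.000)–(1.000,2.652)
cell (0,3): code 1000 → (1.000,3.392)–(0.760,3.000)
cell (1,2): code 0110 → (1.000,2.652)–(2.000,2.856)
cell (1,3): code 1001 → (2.000,3.163)–(1.000,3.392)
cell (1,6): code 0100 → (1.316,7.000)–(2.000,6.507)
cell (1,7): code 1000 → (2.000,7.596)–(1.316,7.000)
cell (2,2): code 0010 → (2.000,2.856)–(2.088,3.000)
cell (2,3): code 0001 → (2.088,3.000)–(2.000,3.163)
cell (2,6): code 0010 → (2.000,6.507)–(2.444,7.000)
cell (2,7): code 0001 → (2.444,7.000)–(2.000,7.596)
total: 10 segments, chained into 2 closed loop(s), length Σ = 6.442288

segments=10 loops=2 length=6.442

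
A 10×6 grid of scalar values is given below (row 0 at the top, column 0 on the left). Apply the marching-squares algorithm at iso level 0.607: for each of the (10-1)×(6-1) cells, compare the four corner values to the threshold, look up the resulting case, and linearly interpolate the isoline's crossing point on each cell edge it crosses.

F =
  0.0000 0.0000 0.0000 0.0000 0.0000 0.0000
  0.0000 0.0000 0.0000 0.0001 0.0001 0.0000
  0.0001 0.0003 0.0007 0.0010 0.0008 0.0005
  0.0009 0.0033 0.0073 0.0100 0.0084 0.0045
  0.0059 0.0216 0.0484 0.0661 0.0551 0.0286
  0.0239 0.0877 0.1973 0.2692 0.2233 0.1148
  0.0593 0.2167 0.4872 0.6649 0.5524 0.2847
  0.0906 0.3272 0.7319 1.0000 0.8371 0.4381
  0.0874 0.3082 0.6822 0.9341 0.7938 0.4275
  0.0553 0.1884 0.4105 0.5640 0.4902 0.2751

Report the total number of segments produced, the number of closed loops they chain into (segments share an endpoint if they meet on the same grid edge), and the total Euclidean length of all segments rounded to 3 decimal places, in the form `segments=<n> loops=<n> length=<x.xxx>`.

segments=12 loops=1 length=9.191

cell (5,2): code 0100 → (5.854,3.000)–(6.000,2.674)
cell (5,3): code 1000 → (6.000,3.515)–(5.854,3.000)
cell (6,1): code 0100 → (6.490,2.000)–(7.000,1.691)
cell (6,2): code 1110 → (6.000,2.674)–(6.490,2.000)
cell (6,3): code 1101 → (6.192,4.000)–(6.000,3.515)
cell (6,4): code 1000 → (7.000,4.577)–(6.192,4.000)
cell (7,1): code 0110 → (7.000,1.691)–(8.000,1.799)
cell (7,4): code 1001 → (8.000,4.510)–(7.000,4.577)
cell (8,1): code 0010 → (8.000,1.799)–(8.277,2.000)
cell (8,2): code 0011 → (8.277,2.000)–(8.884,3.000)
cell (8,3): code 0011 → (8.884,3.000)–(8.615,4.000)
cell (8,4): code 0001 → (8.615,4.000)–(8.000,4.510)
total: 12 segments, chained into 1 closed loop(s), length Σ = 9.191111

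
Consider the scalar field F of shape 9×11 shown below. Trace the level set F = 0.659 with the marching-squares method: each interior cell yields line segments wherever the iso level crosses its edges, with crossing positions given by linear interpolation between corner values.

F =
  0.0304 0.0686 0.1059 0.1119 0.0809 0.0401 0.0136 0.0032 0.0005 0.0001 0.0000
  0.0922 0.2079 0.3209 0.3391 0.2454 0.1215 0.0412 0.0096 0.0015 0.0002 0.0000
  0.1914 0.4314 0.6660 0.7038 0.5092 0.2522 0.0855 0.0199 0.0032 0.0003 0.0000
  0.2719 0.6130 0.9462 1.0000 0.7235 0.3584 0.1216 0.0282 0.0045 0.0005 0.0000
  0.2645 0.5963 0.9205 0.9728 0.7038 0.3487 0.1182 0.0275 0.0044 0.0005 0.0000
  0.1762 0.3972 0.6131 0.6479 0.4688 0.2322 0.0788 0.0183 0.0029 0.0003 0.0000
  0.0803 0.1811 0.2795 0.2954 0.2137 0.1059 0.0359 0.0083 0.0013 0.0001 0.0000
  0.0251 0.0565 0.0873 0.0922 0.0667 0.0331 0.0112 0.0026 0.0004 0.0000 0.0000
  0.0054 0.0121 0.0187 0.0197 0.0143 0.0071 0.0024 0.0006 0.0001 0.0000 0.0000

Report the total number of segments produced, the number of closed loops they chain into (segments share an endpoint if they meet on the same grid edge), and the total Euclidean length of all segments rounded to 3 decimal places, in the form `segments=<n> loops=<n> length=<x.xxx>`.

segments=12 loops=1 length=9.668

cell (1,1): code 0100 → (1.980,2.000)–(2.000,1.970)
cell (1,2): code 1100 → (1.877,3.000)–(1.980,2.000)
cell (1,3): code 1000 → (2.000,3.230)–(1.877,3.000)
cell (2,1): code 0110 → (2.000,1.970)–(3.000,1.138)
cell (2,3): code 1101 → (2.699,4.000)–(2.000,3.230)
cell (2,4): code 1000 → (3.000,4.177)–(2.699,4.000)
cell (3,1): code 0110 → (3.000,1.138)–(4.000,1.193)
cell (3,4): code 1001 → (4.000,4.126)–(3.000,4.177)
cell (4,1): code 0010 → (4.000,1.193)–(4.851,2.000)
cell (4,2): code 0011 → (4.851,2.000)–(4.966,3.000)
cell (4,3): code 0011 → (4.966,3.000)–(4.191,4.000)
cell (4,4): code 0001 → (4.191,4.000)–(4.000,4.126)
total: 12 segments, chained into 1 closed loop(s), length Σ = 9.667578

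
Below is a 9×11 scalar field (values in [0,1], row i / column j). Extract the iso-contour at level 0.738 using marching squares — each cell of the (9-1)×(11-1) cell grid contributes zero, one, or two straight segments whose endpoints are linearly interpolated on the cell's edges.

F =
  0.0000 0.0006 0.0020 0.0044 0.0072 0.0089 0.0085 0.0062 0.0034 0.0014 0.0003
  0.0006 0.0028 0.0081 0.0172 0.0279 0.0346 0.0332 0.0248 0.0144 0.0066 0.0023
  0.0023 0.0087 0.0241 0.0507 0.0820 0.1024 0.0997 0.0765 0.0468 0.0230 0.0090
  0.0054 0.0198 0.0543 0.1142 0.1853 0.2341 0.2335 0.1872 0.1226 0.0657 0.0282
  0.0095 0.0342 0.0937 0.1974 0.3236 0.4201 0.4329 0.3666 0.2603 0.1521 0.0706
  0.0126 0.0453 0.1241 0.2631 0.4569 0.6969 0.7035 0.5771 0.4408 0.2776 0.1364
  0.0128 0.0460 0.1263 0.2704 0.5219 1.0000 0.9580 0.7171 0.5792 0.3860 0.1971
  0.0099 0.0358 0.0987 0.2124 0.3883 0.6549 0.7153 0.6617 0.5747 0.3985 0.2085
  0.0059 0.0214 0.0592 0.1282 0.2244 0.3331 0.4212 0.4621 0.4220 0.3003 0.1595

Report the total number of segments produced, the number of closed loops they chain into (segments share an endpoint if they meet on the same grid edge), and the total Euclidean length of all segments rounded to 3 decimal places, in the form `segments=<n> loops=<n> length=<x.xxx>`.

segments=6 loops=1 length=6.515

cell (5,4): code 0100 → (5.136,5.000)–(6.000,4.452)
cell (5,5): code 1100 → (5.136,6.000)–(5.136,5.000)
cell (5,6): code 1000 → (6.000,6.913)–(5.136,6.000)
cell (6,4): code 0010 → (6.000,4.452)–(6.759,5.000)
cell (6,5): code 0011 → (6.759,5.000)–(6.906,6.000)
cell (6,6): code 0001 → (6.906,6.000)–(6.000,6.913)
total: 6 segments, chained into 1 closed loop(s), length Σ = 6.514800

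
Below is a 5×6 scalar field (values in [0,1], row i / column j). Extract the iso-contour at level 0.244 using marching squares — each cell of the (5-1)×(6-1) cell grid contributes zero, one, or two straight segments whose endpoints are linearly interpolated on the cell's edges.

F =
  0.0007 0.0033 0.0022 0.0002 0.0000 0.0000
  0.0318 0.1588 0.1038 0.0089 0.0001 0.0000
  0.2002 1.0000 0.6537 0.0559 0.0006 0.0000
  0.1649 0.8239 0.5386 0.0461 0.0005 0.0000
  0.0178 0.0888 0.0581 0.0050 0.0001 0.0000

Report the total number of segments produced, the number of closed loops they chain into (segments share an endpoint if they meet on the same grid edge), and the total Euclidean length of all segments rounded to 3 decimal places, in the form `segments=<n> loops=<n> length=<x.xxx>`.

cell (1,0): code 0100 → (1.101,1.000)–(2.000,0.055)
cell (1,1): code 1100 → (1.255,2.000)–(1.101,1.000)
cell (1,2): code 1000 → (2.000,2.685)–(1.255,2.000)
cell (2,0): code 0110 → (2.000,0.055)–(3.000,0.120)
cell (2,2): code 1001 → (3.000,2.598)–(2.000,2.685)
cell (3,0): code 0010 → (3.000,0.120)–(3.789,1.000)
cell (3,1): code 0011 → (3.789,1.000)–(3.613,2.000)
cell (3,2): code 0001 → (3.613,2.000)–(3.000,2.598)
total: 8 segments, chained into 1 closed loop(s), length Σ = 8.387971

segments=8 loops=1 length=8.388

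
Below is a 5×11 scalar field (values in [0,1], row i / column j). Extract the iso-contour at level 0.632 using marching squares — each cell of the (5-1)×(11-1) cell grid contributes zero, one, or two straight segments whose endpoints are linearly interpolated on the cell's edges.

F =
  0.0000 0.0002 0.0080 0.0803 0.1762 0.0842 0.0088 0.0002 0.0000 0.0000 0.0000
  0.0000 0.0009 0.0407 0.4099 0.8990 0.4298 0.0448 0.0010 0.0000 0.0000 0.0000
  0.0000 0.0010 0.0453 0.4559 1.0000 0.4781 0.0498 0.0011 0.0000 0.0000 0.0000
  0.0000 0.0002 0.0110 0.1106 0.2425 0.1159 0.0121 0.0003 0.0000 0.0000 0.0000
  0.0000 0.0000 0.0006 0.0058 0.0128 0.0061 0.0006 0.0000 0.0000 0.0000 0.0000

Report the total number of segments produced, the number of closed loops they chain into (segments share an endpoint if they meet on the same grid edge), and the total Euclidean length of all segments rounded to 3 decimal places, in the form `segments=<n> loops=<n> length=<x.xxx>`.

cell (0,3): code 0100 → (0.631,4.000)–(1.000,3.454)
cell (0,4): code 1000 → (1.000,4.569)–(0.631,4.000)
cell (1,3): code 0110 → (1.000,3.454)–(2.000,3.324)
cell (1,4): code 1001 → (2.000,4.705)–(1.000,4.569)
cell (2,3): code 0010 → (2.000,3.324)–(2.486,4.000)
cell (2,4): code 0001 → (2.486,4.000)–(2.000,4.705)
total: 6 segments, chained into 1 closed loop(s), length Σ = 5.044269

segments=6 loops=1 length=5.044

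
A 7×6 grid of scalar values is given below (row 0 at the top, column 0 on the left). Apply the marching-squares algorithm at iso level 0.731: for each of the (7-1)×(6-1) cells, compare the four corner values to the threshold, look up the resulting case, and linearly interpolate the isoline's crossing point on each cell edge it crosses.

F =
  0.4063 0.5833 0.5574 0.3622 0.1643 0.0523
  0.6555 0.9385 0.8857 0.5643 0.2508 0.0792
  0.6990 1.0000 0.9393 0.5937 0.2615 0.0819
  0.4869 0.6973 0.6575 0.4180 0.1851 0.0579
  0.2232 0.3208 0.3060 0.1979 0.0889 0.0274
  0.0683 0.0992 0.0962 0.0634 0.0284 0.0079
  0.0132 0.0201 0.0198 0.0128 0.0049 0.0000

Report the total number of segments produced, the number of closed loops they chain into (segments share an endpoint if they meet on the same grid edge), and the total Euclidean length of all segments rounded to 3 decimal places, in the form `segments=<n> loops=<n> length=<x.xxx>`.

segments=8 loops=1 length=7.863

cell (0,0): code 0100 → (0.416,1.000)–(1.000,0.267)
cell (0,1): code 1100 → (0.529,2.000)–(0.416,1.000)
cell (0,2): code 1000 → (1.000,2.481)–(0.529,2.000)
cell (1,0): code 0110 → (1.000,0.267)–(2.000,0.106)
cell (1,2): code 1001 → (2.000,2.603)–(1.000,2.481)
cell (2,0): code 0010 → (2.000,0.106)–(2.889,1.000)
cell (2,1): code 0011 → (2.889,1.000)–(2.739,2.000)
cell (2,2): code 0001 → (2.739,2.000)–(2.000,2.603)
total: 8 segments, chained into 1 closed loop(s), length Σ = 7.862756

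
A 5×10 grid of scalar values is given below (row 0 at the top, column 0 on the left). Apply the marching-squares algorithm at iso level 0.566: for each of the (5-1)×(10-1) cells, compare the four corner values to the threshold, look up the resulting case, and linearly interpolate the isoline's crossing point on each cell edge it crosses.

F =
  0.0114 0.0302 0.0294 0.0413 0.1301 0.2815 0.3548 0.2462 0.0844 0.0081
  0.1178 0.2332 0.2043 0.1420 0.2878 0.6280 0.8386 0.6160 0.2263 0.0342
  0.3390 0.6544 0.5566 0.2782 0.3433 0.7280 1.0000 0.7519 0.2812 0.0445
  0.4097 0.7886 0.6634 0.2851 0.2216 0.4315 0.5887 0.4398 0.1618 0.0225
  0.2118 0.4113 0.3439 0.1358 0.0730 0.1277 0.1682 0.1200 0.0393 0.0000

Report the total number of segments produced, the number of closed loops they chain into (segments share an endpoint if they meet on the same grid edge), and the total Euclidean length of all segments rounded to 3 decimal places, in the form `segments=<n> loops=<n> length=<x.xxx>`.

segments=20 loops=2 length=13.966

cell (0,4): code 0100 → (0.821,5.000)–(1.000,4.818)
cell (0,5): code 1100 → (0.437,6.000)–(0.821,5.000)
cell (0,6): code 1100 → (0.865,7.000)–(0.437,6.000)
cell (0,7): code 1000 → (1.000,7.128)–(0.865,7.000)
cell (1,0): code 0100 → (1.790,1.000)–(2.000,0.720)
cell (1,1): code 1000 → (2.000,1.904)–(1.790,1.000)
cell (1,4): code 0110 → (1.000,4.818)–(2.000,4.579)
cell (1,7): code 1001 → (2.000,7.395)–(1.000,7.128)
cell (2,0): code 0110 → (2.000,0.720)–(3.000,0.413)
cell (2,1): code 1101 → (2.088,2.000)–(2.000,1.904)
cell (2,2): code 1000 → (3.000,2.257)–(2.088,2.000)
cell (2,4): code 0010 → (2.000,4.579)–(2.546,5.000)
cell (2,5): code 0111 → (2.546,5.000)–(3.000,5.856)
cell (2,6): code 1011 → (3.000,6.152)–(2.596,7.000)
cell (2,7): code 0001 → (2.596,7.000)–(2.000,7.395)
cell (3,0): code 0010 → (3.000,0.413)–(3.590,1.000)
cell (3,1): code 0011 → (3.590,1.000)–(3.305,2.000)
cell (3,2): code 0001 → (3.305,2.000)–(3.000,2.257)
cell (3,5): code 0010 → (3.000,5.856)–(3.054,6.000)
cell (3,6): code 0001 → (3.054,6.000)–(3.000,6.152)
total: 20 segments, chained into 2 closed loop(s), length Σ = 13.965610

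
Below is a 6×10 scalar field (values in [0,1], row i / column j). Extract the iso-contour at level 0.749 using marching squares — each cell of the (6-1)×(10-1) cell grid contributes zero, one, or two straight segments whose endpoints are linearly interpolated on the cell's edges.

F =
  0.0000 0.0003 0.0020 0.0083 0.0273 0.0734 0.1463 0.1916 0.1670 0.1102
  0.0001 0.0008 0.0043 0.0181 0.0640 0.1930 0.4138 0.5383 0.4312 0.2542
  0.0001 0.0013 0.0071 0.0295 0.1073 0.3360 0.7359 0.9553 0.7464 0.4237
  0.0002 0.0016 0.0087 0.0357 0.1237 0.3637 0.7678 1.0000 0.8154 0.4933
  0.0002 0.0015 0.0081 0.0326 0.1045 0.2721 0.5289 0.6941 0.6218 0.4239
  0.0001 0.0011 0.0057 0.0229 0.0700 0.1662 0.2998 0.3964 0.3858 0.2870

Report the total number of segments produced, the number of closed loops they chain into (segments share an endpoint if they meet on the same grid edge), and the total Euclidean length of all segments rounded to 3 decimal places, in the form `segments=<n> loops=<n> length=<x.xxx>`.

cell (1,6): code 0100 → (1.505,7.000)–(2.000,6.060)
cell (1,7): code 1000 → (2.000,7.988)–(1.505,7.000)
cell (2,5): code 0100 → (2.411,6.000)–(3.000,5.953)
cell (2,6): code 1110 → (2.000,6.060)–(2.411,6.000)
cell (2,7): code 1101 → (2.038,8.000)–(2.000,7.988)
cell (2,8): code 1000 → (3.000,8.206)–(2.038,8.000)
cell (3,5): code 0010 → (3.000,5.953)–(3.079,6.000)
cell (3,6): code 0011 → (3.079,6.000)–(3.821,7.000)
cell (3,7): code 0011 → (3.821,7.000)–(3.343,8.000)
cell (3,8): code 0001 → (3.343,8.000)–(3.000,8.206)
total: 10 segments, chained into 1 closed loop(s), length Σ = 7.041901

segments=10 loops=1 length=7.042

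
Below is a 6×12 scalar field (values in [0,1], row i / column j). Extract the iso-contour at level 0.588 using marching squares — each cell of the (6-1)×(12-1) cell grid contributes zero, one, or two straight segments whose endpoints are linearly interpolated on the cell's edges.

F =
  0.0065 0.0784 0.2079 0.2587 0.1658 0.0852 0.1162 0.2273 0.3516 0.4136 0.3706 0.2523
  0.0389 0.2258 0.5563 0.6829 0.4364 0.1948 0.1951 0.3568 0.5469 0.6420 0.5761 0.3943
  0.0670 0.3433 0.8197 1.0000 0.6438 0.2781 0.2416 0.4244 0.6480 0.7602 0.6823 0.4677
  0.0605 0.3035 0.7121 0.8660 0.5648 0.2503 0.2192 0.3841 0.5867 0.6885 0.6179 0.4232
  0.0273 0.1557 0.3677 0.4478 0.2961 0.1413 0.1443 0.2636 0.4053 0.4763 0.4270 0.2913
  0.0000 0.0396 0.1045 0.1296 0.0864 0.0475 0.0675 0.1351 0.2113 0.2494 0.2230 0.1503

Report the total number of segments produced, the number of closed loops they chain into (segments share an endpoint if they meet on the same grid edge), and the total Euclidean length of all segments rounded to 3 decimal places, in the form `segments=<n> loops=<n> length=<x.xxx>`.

segments=24 loops=2 length=16.831

cell (0,2): code 0100 → (0.776,3.000)–(1.000,2.250)
cell (0,3): code 1000 → (1.000,3.385)–(0.776,3.000)
cell (0,8): code 0100 → (0.764,9.000)–(1.000,8.432)
cell (0,9): code 1000 → (1.000,9.819)–(0.764,9.000)
cell (1,1): code 0100 → (1.120,2.000)–(2.000,1.514)
cell (1,2): code 1110 → (1.000,2.250)–(1.120,2.000)
cell (1,3): code 1101 → (1.731,4.000)–(1.000,3.385)
cell (1,4): code 1000 → (2.000,4.153)–(1.731,4.000)
cell (1,7): code 0100 → (1.407,8.000)–(2.000,7.732)
cell (1,8): code 1110 → (1.000,8.432)–(1.407,8.000)
cell (1,9): code 1101 → (1.112,10.000)–(1.000,9.819)
cell (1,10): code 1000 → (2.000,10.439)–(1.112,10.000)
cell (2,1): code 0110 → (2.000,1.514)–(3.000,1.696)
cell (2,3): code 1011 → (3.000,3.923)–(2.706,4.000)
cell (2,4): code 0001 → (2.706,4.000)–(2.000,4.153)
cell (2,7): code 0010 → (2.000,7.732)–(2.979,8.000)
cell (2,8): code 0111 → (2.979,8.000)–(3.000,8.013)
cell (2,10): code 1001 → (3.000,10.154)–(2.000,10.439)
cell (3,1): code 0010 → (3.000,1.696)–(3.360,2.000)
cell (3,2): code 0011 → (3.360,2.000)–(3.665,3.000)
cell (3,3): code 0001 → (3.665,3.000)–(3.000,3.923)
cell (3,8): code 0010 → (3.000,8.013)–(3.474,9.000)
cell (3,9): code 0011 → (3.474,9.000)–(3.157,10.000)
cell (3,10): code 0001 → (3.157,10.000)–(3.000,10.154)
total: 24 segments, chained into 2 closed loop(s), length Σ = 16.830747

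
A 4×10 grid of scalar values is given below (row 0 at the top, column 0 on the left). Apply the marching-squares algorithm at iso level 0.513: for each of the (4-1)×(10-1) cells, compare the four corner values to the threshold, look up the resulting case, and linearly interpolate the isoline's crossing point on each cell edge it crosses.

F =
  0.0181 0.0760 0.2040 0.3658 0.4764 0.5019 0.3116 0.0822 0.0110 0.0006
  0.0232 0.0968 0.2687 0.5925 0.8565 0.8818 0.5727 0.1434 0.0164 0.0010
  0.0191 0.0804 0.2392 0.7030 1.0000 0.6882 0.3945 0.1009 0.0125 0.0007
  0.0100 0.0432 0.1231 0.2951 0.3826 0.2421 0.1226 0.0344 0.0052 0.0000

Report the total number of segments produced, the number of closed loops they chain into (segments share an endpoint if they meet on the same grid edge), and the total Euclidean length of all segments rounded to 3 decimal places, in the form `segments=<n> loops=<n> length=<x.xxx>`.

segments=12 loops=1 length=9.701

cell (0,2): code 0100 → (0.649,3.000)–(1.000,2.754)
cell (0,3): code 1100 → (0.096,4.000)–(0.649,3.000)
cell (0,4): code 1100 → (0.029,5.000)–(0.096,4.000)
cell (0,5): code 1100 → (0.771,6.000)–(0.029,5.000)
cell (0,6): code 1000 → (1.000,6.139)–(0.771,6.000)
cell (1,2): code 0110 → (1.000,2.754)–(2.000,2.590)
cell (1,5): code 1011 → (2.000,5.597)–(1.335,6.000)
cell (1,6): code 0001 → (1.335,6.000)–(1.000,6.139)
cell (2,2): code 0010 → (2.000,2.590)–(2.466,3.000)
cell (2,3): code 0011 → (2.466,3.000)–(2.789,4.000)
cell (2,4): code 0011 → (2.789,4.000)–(2.393,5.000)
cell (2,5): code 0001 → (2.393,5.000)–(2.000,5.597)
total: 12 segments, chained into 1 closed loop(s), length Σ = 9.700868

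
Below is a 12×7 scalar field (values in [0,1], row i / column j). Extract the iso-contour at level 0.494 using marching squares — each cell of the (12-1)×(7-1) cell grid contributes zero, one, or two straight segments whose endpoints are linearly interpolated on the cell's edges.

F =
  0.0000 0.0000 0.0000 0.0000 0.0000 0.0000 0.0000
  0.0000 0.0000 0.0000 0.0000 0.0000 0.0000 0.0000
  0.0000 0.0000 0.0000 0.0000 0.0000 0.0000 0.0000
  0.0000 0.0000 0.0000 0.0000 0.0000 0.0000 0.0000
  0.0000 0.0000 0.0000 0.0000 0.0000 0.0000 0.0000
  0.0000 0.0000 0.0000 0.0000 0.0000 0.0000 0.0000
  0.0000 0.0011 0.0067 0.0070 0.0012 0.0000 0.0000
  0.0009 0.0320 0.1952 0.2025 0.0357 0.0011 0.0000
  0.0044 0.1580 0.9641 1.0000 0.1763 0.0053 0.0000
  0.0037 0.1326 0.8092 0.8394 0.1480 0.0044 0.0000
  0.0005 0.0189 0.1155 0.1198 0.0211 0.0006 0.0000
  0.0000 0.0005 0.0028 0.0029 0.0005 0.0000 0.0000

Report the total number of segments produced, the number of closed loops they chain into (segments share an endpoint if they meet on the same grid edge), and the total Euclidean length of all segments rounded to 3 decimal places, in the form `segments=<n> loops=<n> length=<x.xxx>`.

cell (7,1): code 0100 → (7.389,2.000)–(8.000,1.417)
cell (7,2): code 1100 → (7.366,3.000)–(7.389,2.000)
cell (7,3): code 1000 → (8.000,3.614)–(7.366,3.000)
cell (8,1): code 0110 → (8.000,1.417)–(9.000,1.534)
cell (8,3): code 1001 → (9.000,3.500)–(8.000,3.614)
cell (9,1): code 0010 → (9.000,1.534)–(9.454,2.000)
cell (9,2): code 0011 → (9.454,2.000)–(9.480,3.000)
cell (9,3): code 0001 → (9.480,3.000)–(9.000,3.500)
total: 8 segments, chained into 1 closed loop(s), length Σ = 7.085620

segments=8 loops=1 length=7.086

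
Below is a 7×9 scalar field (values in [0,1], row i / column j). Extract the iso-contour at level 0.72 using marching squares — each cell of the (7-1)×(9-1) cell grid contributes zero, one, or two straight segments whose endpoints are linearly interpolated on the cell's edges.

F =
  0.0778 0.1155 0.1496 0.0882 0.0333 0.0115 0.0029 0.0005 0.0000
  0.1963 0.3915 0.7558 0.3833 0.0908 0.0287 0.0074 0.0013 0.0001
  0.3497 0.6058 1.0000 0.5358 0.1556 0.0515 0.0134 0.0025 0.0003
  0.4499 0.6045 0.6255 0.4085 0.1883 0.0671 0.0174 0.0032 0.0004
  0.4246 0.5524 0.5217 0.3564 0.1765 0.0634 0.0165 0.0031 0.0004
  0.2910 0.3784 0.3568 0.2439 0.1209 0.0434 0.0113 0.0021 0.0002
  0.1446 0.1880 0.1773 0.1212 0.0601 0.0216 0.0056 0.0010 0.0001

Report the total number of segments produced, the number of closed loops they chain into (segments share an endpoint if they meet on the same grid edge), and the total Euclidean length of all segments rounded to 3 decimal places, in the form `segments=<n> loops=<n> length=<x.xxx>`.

cell (0,1): code 0100 → (0.941,2.000)–(1.000,1.902)
cell (0,2): code 1000 → (1.000,2.096)–(0.941,2.000)
cell (1,1): code 0110 → (1.000,1.902)–(2.000,1.290)
cell (1,2): code 1001 → (2.000,2.603)–(1.000,2.096)
cell (2,1): code 0010 → (2.000,1.290)–(2.748,2.000)
cell (2,2): code 0001 → (2.748,2.000)–(2.000,2.603)
total: 6 segments, chained into 1 closed loop(s), length Σ = 4.513014

segments=6 loops=1 length=4.513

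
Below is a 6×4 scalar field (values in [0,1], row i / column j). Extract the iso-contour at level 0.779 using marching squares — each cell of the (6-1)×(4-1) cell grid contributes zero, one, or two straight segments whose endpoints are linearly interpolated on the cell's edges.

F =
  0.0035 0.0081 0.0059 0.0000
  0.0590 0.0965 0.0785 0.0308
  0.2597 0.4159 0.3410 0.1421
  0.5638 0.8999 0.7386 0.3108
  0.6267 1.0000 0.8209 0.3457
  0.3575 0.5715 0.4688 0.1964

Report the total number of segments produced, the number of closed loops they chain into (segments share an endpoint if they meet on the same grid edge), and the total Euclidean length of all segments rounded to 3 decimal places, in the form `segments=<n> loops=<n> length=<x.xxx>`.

segments=8 loops=1 length=5.332

cell (2,0): code 0100 → (2.750,1.000)–(3.000,0.640)
cell (2,1): code 1000 → (3.000,1.750)–(2.750,1.000)
cell (3,0): code 0110 → (3.000,0.640)–(4.000,0.408)
cell (3,1): code 1101 → (3.491,2.000)–(3.000,1.750)
cell (3,2): code 1000 → (4.000,2.088)–(3.491,2.000)
cell (4,0): code 0010 → (4.000,0.408)–(4.516,1.000)
cell (4,1): code 0011 → (4.516,1.000)–(4.119,2.000)
cell (4,2): code 0001 → (4.119,2.000)–(4.000,2.088)
total: 8 segments, chained into 1 closed loop(s), length Σ = 5.331518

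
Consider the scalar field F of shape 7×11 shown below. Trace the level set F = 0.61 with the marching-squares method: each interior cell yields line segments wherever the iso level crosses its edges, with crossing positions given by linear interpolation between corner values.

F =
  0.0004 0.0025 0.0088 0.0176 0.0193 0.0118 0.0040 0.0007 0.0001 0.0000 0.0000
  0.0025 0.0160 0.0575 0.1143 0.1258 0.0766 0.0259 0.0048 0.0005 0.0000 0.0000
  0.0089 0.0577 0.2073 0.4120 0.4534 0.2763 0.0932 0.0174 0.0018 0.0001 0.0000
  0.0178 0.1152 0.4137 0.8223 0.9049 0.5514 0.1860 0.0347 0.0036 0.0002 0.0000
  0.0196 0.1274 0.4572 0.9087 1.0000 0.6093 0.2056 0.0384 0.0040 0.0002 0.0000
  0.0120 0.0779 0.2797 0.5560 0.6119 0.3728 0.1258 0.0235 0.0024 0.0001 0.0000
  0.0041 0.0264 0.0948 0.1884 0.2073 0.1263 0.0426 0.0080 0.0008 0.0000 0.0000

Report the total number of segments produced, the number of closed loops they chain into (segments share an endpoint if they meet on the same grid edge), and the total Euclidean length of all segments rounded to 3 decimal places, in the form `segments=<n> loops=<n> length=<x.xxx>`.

cell (2,2): code 0100 → (2.483,3.000)–(3.000,2.480)
cell (2,3): code 1100 → (2.347,4.000)–(2.483,3.000)
cell (2,4): code 1000 → (3.000,4.834)–(2.347,4.000)
cell (3,2): code 0110 → (3.000,2.480)–(4.000,2.338)
cell (3,4): code 1001 → (4.000,4.998)–(3.000,4.834)
cell (4,2): code 0010 → (4.000,2.338)–(4.847,3.000)
cell (4,3): code 0111 → (4.847,3.000)–(5.000,3.966)
cell (4,4): code 1001 → (5.000,4.008)–(4.000,4.998)
cell (5,3): code 0010 → (5.000,3.966)–(5.005,4.000)
cell (5,4): code 0001 → (5.005,4.000)–(5.000,4.008)
total: 10 segments, chained into 1 closed loop(s), length Σ = 8.328958

segments=10 loops=1 length=8.329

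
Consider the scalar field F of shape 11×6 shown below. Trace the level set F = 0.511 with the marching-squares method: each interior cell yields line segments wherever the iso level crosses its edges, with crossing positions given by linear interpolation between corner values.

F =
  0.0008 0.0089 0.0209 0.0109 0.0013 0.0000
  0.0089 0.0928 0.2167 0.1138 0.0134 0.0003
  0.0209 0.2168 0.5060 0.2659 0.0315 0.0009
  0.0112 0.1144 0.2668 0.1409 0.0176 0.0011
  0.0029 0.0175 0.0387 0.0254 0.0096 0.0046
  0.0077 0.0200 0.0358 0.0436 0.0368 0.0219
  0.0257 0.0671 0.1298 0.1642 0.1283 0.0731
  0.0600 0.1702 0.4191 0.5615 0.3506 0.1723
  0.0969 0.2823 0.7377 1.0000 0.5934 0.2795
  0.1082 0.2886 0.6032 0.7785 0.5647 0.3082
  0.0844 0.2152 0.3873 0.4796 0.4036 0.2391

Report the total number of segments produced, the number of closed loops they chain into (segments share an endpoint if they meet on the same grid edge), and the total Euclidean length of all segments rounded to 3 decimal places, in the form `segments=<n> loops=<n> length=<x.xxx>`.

cell (6,2): code 0100 → (6.873,3.000)–(7.000,2.645)
cell (6,3): code 1000 → (7.000,3.239)–(6.873,3.000)
cell (7,1): code 0100 → (7.288,2.000)–(8.000,1.502)
cell (7,2): code 1110 → (7.000,2.645)–(7.288,2.000)
cell (7,3): code 1101 → (7.661,4.000)–(7.000,3.239)
cell (7,4): code 1000 → (8.000,4.263)–(7.661,4.000)
cell (8,1): code 0110 → (8.000,1.502)–(9.000,1.707)
cell (8,4): code 1001 → (9.000,4.209)–(8.000,4.263)
cell (9,1): code 0010 → (9.000,1.707)–(9.427,2.000)
cell (9,2): code 0011 → (9.427,2.000)–(9.895,3.000)
cell (9,3): code 0011 → (9.895,3.000)–(9.333,4.000)
cell (9,4): code 0001 → (9.333,4.000)–(9.000,4.209)
total: 12 segments, chained into 1 closed loop(s), length Σ = 8.844250

segments=12 loops=1 length=8.844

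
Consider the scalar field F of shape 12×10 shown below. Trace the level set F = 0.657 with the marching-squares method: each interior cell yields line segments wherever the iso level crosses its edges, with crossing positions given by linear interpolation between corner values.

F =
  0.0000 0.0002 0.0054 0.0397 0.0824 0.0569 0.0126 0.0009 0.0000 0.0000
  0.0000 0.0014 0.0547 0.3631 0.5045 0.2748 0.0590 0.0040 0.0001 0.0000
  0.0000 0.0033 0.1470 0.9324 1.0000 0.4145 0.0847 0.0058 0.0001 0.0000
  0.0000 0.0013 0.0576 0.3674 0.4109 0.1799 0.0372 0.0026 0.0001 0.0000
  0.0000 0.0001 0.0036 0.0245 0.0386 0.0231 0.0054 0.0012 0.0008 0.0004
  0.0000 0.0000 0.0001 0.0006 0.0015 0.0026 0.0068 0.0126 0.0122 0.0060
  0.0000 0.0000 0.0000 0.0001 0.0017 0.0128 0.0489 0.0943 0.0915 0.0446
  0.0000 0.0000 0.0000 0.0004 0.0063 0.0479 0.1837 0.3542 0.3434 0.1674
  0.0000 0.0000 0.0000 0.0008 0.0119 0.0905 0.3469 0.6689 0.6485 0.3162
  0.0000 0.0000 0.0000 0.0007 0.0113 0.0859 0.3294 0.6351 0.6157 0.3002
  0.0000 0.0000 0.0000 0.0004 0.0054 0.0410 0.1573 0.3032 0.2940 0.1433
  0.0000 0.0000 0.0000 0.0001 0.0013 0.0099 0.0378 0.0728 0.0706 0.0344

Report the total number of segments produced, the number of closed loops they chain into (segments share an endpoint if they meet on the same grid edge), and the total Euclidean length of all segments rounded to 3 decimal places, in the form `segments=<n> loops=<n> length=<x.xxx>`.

segments=10 loops=2 length=6.629

cell (1,2): code 0100 → (1.516,3.000)–(2.000,2.649)
cell (1,3): code 1100 → (1.308,4.000)–(1.516,3.000)
cell (1,4): code 1000 → (2.000,4.586)–(1.308,4.000)
cell (2,2): code 0010 → (2.000,2.649)–(2.487,3.000)
cell (2,3): code 0011 → (2.487,3.000)–(2.582,4.000)
cell (2,4): code 0001 → (2.582,4.000)–(2.000,4.586)
cell (7,6): code 0100 → (7.962,7.000)–(8.000,6.963)
cell (7,7): code 1000 → (8.000,7.583)–(7.962,7.000)
cell (8,6): code 0010 → (8.000,6.963)–(8.352,7.000)
cell (8,7): code 0001 → (8.352,7.000)–(8.000,7.583)
total: 10 segments, chained into 2 closed loop(s), length Σ = 6.629493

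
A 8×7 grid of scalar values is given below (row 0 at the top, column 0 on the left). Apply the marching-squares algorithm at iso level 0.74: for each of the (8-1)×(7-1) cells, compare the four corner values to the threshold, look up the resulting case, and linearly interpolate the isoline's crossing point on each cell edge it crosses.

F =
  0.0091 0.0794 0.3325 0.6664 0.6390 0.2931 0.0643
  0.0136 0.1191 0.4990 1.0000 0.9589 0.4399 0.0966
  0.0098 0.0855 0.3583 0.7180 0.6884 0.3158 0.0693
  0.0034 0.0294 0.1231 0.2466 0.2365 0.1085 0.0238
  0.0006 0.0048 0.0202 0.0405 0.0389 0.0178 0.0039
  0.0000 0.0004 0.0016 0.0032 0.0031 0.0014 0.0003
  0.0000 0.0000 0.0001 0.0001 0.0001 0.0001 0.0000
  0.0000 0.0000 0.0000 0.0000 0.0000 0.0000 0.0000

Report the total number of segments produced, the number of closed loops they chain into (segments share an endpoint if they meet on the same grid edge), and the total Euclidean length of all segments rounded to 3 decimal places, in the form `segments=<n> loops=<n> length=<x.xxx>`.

cell (0,2): code 0100 → (0.221,3.000)–(1.000,2.481)
cell (0,3): code 1100 → (0.316,4.000)–(0.221,3.000)
cell (0,4): code 1000 → (1.000,4.422)–(0.316,4.000)
cell (1,2): code 0010 → (1.000,2.481)–(1.922,3.000)
cell (1,3): code 0011 → (1.922,3.000)–(1.809,4.000)
cell (1,4): code 0001 → (1.809,4.000)–(1.000,4.422)
total: 6 segments, chained into 1 closed loop(s), length Σ = 5.721583

segments=6 loops=1 length=5.722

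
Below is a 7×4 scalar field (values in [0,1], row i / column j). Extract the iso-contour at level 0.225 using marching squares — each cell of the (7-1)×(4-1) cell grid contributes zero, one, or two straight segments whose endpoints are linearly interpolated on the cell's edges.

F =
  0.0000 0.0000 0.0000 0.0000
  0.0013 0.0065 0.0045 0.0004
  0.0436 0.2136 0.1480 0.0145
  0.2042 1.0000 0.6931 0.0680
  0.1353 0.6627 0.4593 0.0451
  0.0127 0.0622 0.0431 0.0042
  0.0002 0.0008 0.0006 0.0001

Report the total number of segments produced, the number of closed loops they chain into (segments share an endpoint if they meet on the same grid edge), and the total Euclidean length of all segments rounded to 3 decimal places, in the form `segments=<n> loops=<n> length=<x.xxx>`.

segments=8 loops=1 length=8.476

cell (2,0): code 0100 → (2.014,1.000)–(3.000,0.026)
cell (2,1): code 1100 → (2.141,2.000)–(2.014,1.000)
cell (2,2): code 1000 → (3.000,2.749)–(2.141,2.000)
cell (3,0): code 0110 → (3.000,0.026)–(4.000,0.170)
cell (3,2): code 1001 → (4.000,2.566)–(3.000,2.749)
cell (4,0): code 0010 → (4.000,0.170)–(4.729,1.000)
cell (4,1): code 0011 → (4.729,1.000)–(4.563,2.000)
cell (4,2): code 0001 → (4.563,2.000)–(4.000,2.566)
total: 8 segments, chained into 1 closed loop(s), length Σ = 8.476129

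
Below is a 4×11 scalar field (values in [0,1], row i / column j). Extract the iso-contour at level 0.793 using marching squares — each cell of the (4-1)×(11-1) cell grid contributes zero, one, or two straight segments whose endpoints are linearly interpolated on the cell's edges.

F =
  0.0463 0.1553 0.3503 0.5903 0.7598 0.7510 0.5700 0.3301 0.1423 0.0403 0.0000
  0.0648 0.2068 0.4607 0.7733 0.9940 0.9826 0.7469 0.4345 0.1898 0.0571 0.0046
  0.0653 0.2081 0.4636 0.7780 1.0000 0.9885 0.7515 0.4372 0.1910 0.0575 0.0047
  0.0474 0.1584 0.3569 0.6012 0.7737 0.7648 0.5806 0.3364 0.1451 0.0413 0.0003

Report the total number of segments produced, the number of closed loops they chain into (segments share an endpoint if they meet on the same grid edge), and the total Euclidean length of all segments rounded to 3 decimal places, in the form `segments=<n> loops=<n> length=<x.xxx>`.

cell (0,3): code 0100 → (0.142,4.000)–(1.000,3.089)
cell (0,4): code 1100 → (0.181,5.000)–(0.142,4.000)
cell (0,5): code 1000 → (1.000,5.804)–(0.181,5.000)
cell (1,3): code 0110 → (1.000,3.089)–(2.000,3.068)
cell (1,5): code 1001 → (2.000,5.825)–(1.000,5.804)
cell (2,3): code 0010 → (2.000,3.068)–(2.915,4.000)
cell (2,4): code 0011 → (2.915,4.000)–(2.874,5.000)
cell (2,5): code 0001 → (2.874,5.000)–(2.000,5.825)
total: 8 segments, chained into 1 closed loop(s), length Σ = 8.909139

segments=8 loops=1 length=8.909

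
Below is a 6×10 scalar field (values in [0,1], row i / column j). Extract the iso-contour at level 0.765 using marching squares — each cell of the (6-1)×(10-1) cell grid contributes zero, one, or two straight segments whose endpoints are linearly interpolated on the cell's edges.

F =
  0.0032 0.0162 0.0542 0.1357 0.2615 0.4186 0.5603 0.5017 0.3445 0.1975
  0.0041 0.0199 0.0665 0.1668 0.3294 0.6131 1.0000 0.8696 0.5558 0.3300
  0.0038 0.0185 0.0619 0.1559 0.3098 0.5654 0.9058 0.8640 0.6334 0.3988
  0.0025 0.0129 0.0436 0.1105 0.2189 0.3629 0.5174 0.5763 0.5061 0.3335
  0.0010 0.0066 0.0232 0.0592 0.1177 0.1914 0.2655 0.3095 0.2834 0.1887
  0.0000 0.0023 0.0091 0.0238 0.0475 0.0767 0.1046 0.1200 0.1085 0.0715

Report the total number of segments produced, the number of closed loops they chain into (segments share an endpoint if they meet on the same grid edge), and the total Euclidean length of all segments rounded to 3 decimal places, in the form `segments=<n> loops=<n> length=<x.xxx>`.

segments=8 loops=1 length=6.402

cell (0,5): code 0100 → (0.466,6.000)–(1.000,5.393)
cell (0,6): code 1100 → (0.716,7.000)–(0.466,6.000)
cell (0,7): code 1000 → (1.000,7.333)–(0.716,7.000)
cell (1,5): code 0110 → (1.000,5.393)–(2.000,5.586)
cell (1,7): code 1001 → (2.000,7.429)–(1.000,7.333)
cell (2,5): code 0010 → (2.000,5.586)–(2.363,6.000)
cell (2,6): code 0011 → (2.363,6.000)–(2.344,7.000)
cell (2,7): code 0001 → (2.344,7.000)–(2.000,7.429)
total: 8 segments, chained into 1 closed loop(s), length Σ = 6.401552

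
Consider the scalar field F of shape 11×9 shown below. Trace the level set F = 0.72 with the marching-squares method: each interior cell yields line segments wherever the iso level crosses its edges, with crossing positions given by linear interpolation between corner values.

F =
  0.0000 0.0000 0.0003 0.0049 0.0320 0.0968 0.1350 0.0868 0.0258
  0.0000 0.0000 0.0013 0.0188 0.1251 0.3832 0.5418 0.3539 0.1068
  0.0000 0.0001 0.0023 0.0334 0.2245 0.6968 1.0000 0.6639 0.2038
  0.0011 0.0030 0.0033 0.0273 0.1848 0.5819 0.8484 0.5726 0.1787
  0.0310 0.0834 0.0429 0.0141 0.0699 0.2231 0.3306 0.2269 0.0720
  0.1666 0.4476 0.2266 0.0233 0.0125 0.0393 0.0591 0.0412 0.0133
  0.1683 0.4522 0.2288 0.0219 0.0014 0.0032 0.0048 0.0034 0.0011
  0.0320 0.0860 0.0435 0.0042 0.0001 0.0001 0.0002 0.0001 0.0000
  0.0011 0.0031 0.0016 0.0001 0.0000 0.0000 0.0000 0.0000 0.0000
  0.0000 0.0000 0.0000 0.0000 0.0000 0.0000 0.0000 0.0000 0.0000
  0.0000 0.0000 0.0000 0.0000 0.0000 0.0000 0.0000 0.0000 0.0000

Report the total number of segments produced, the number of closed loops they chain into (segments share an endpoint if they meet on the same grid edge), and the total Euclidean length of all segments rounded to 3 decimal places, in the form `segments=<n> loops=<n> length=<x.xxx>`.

cell (1,5): code 0100 → (1.389,6.000)–(2.000,5.077)
cell (1,6): code 1000 → (2.000,6.833)–(1.389,6.000)
cell (2,5): code 0110 → (2.000,5.077)–(3.000,5.518)
cell (2,6): code 1001 → (3.000,6.466)–(2.000,6.833)
cell (3,5): code 0010 → (3.000,5.518)–(3.248,6.000)
cell (3,6): code 0001 → (3.248,6.000)–(3.000,6.466)
total: 6 segments, chained into 1 closed loop(s), length Σ = 5.368485

segments=6 loops=1 length=5.368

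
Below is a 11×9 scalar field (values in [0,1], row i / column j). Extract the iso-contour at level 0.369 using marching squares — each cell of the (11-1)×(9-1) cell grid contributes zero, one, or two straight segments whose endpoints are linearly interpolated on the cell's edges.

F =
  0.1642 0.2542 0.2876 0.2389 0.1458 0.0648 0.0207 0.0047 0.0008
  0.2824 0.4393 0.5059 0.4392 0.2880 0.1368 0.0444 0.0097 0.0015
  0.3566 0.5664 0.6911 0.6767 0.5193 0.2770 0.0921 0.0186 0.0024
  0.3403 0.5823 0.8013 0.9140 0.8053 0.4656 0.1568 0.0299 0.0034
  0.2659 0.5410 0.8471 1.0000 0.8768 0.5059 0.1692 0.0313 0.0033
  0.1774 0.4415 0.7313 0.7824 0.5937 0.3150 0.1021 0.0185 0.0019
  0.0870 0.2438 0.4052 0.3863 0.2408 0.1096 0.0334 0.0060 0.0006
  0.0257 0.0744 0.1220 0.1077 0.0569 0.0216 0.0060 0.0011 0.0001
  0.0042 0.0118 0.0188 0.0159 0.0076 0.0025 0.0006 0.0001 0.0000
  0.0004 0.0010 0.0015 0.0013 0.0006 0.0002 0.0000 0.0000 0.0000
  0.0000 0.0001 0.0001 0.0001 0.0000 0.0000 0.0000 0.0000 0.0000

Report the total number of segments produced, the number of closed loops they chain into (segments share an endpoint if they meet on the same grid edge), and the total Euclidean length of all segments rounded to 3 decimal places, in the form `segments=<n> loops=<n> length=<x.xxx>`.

cell (0,0): code 0100 → (0.620,1.000)–(1.000,0.552)
cell (0,1): code 1100 → (0.373,2.000)–(0.620,1.000)
cell (0,2): code 1100 → (0.650,3.000)–(0.373,2.000)
cell (0,3): code 1000 → (1.000,3.464)–(0.650,3.000)
cell (1,0): code 0110 → (1.000,0.552)–(2.000,0.059)
cell (1,3): code 1101 → (1.350,4.000)–(1.000,3.464)
cell (1,4): code 1000 → (2.000,4.620)–(1.350,4.000)
cell (2,0): code 0110 → (2.000,0.059)–(3.000,0.119)
cell (2,4): code 1101 → (2.488,5.000)–(2.000,4.620)
cell (2,5): code 1000 → (3.000,5.313)–(2.488,5.000)
cell (3,0): code 0110 → (3.000,0.119)–(4.000,0.375)
cell (3,5): code 1001 → (4.000,5.407)–(3.000,5.313)
cell (4,0): code 0110 → (4.000,0.375)–(5.000,0.725)
cell (4,4): code 1011 → (5.000,4.806)–(4.717,5.000)
cell (4,5): code 0001 → (4.717,5.000)–(4.000,5.407)
cell (5,0): code 0010 → (5.000,0.725)–(5.367,1.000)
cell (5,1): code 0111 → (5.367,1.000)–(6.000,1.776)
cell (5,3): code 1011 → (6.000,3.119)–(5.637,4.000)
cell (5,4): code 0001 → (5.637,4.000)–(5.000,4.806)
cell (6,1): code 0010 → (6.000,1.776)–(6.128,2.000)
cell (6,2): code 0011 → (6.128,2.000)–(6.062,3.000)
cell (6,3): code 0001 → (6.062,3.000)–(6.000,3.119)
total: 22 segments, chained into 1 closed loop(s), length Σ = 17.208045

segments=22 loops=1 length=17.208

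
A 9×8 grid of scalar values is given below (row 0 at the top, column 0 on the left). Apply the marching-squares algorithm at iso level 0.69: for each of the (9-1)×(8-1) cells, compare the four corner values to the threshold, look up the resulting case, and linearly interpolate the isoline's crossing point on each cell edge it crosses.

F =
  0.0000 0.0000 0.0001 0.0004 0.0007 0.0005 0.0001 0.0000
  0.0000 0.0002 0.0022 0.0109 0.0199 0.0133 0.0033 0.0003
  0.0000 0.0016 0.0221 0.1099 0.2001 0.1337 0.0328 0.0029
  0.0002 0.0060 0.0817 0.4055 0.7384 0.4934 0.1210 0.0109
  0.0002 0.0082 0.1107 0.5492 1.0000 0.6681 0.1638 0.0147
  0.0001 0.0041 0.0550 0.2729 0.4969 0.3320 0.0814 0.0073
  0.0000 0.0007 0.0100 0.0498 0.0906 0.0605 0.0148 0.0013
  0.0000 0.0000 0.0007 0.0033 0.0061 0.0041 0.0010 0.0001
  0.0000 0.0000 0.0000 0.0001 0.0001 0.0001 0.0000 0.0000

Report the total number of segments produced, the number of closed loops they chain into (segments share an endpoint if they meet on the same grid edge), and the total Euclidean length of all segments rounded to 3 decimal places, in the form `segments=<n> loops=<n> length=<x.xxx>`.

cell (2,3): code 0100 → (2.910,4.000)–(3.000,3.855)
cell (2,4): code 1000 → (3.000,4.198)–(2.910,4.000)
cell (3,3): code 0110 → (3.000,3.855)–(4.000,3.312)
cell (3,4): code 1001 → (4.000,4.934)–(3.000,4.198)
cell (4,3): code 0010 → (4.000,3.312)–(4.616,4.000)
cell (4,4): code 0001 → (4.616,4.000)–(4.000,4.934)
total: 6 segments, chained into 1 closed loop(s), length Σ = 4.809791

segments=6 loops=1 length=4.810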